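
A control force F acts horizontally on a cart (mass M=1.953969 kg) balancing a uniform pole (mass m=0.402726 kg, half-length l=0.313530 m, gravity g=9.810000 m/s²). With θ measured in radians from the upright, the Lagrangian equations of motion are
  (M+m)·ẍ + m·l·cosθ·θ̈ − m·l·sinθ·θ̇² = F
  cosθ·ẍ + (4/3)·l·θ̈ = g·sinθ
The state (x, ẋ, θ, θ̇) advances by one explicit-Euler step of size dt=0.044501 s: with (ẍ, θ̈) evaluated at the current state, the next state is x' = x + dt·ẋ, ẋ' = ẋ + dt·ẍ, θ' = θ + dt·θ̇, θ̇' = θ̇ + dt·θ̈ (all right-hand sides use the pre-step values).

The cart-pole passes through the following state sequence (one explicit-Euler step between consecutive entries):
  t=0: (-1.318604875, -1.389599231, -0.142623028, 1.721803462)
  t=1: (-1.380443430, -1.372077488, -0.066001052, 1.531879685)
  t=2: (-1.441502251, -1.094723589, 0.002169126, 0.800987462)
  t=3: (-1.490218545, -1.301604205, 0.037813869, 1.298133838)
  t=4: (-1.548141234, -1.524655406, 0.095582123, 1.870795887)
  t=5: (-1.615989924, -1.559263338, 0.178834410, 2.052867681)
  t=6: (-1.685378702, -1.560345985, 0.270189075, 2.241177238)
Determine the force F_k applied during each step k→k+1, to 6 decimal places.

F_0 = 0.447712 N
F_1 = 12.638408 N
F_2 = -9.545616 N
F_3 = -10.196741 N
F_4 = -1.360700 N
F_5 = 0.373796 N

step 0→1:
  ẍ = (ẋ'−ẋ)/dt = (-1.372077488−-1.389599231)/0.044501 = 0.393738
  θ̈ = (θ̇'−θ̇)/dt = (1.531879685−1.721803462)/0.044501 = -4.267854
  sinθ=-0.142140, cosθ=0.989847
  F = (M+m)·ẍ + m·l·cosθ·θ̈ − m·l·sinθ·θ̇² = 0.927921 + -0.533416 − -0.053207 = 0.447712
step 1→2:
  ẍ = (ẋ'−ẋ)/dt = (-1.094723589−-1.372077488)/0.044501 = 6.232532
  θ̈ = (θ̇'−θ̇)/dt = (0.800987462−1.531879685)/0.044501 = -16.424175
  sinθ=-0.065953, cosθ=0.997823
  F = (M+m)·ẍ + m·l·cosθ·θ̈ − m·l·sinθ·θ̇² = 14.688177 + -2.069311 − -0.019542 = 12.638408
step 2→3:
  ẍ = (ẋ'−ẋ)/dt = (-1.301604205−-1.094723589)/0.044501 = -4.648898
  θ̈ = (θ̇'−θ̇)/dt = (1.298133838−0.800987462)/0.044501 = 11.171578
  sinθ=0.002169, cosθ=0.999998
  F = (M+m)·ẍ + m·l·cosθ·θ̈ − m·l·sinθ·θ̇² = -10.956035 + 1.410595 − 0.000176 = -9.545616
step 3→4:
  ẍ = (ẋ'−ẋ)/dt = (-1.524655406−-1.301604205)/0.044501 = -5.012274
  θ̈ = (θ̇'−θ̇)/dt = (1.870795887−1.298133838)/0.044501 = 12.868521
  sinθ=0.037805, cosθ=0.999285
  F = (M+m)·ẍ + m·l·cosθ·θ̈ − m·l·sinθ·θ̇² = -11.812401 + 1.623704 − 0.008044 = -10.196741
step 4→5:
  ẍ = (ẋ'−ẋ)/dt = (-1.559263338−-1.524655406)/0.044501 = -0.777689
  θ̈ = (θ̇'−θ̇)/dt = (2.052867681−1.870795887)/0.044501 = 4.091409
  sinθ=0.095437, cosθ=0.995436
  F = (M+m)·ẍ + m·l·cosθ·θ̈ − m·l·sinθ·θ̇² = -1.832775 + 0.514251 − 0.042175 = -1.360700
step 5→6:
  ẍ = (ẋ'−ẋ)/dt = (-1.560345985−-1.559263338)/0.044501 = -0.024329
  θ̈ = (θ̇'−θ̇)/dt = (2.241177238−2.052867681)/0.044501 = 4.231580
  sinθ=0.177883, cosθ=0.984052
  F = (M+m)·ẍ + m·l·cosθ·θ̈ − m·l·sinθ·θ̇² = -0.057335 + 0.525786 − 0.094655 = 0.373796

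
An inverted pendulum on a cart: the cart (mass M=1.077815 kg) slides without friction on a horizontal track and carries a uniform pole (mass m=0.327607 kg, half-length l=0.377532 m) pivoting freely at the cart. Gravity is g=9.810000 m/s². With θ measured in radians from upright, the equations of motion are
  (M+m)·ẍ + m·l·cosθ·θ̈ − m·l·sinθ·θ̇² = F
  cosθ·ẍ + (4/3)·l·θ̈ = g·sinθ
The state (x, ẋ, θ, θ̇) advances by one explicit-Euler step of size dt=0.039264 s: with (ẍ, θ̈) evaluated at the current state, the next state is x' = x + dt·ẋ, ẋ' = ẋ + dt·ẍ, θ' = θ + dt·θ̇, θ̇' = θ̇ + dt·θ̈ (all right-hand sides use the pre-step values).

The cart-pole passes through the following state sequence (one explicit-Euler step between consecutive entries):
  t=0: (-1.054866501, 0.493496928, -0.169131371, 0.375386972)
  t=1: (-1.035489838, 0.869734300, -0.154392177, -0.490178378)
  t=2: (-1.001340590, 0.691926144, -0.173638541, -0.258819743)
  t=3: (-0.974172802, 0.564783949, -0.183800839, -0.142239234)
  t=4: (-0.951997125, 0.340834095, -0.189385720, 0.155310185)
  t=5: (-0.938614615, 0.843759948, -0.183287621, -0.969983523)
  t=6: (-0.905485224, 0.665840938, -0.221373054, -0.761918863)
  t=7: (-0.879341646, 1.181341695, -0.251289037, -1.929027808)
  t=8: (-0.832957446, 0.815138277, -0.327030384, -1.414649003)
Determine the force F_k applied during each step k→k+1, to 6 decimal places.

step 0→1:
  ẍ = (ẋ'−ẋ)/dt = (0.869734300−0.493496928)/0.039264 = 9.582248
  θ̈ = (θ̇'−θ̇)/dt = (-0.490178378−0.375386972)/0.039264 = -22.044757
  sinθ=-0.168326, cosθ=0.985731
  F = (M+m)·ẍ + m·l·cosθ·θ̈ − m·l·sinθ·θ̇² = 13.467102 + -2.687638 − -0.002934 = 10.782397
step 1→2:
  ẍ = (ẋ'−ẋ)/dt = (0.691926144−0.869734300)/0.039264 = -4.528529
  θ̈ = (θ̇'−θ̇)/dt = (-0.258819743−-0.490178378)/0.039264 = 5.892386
  sinθ=-0.153780, cosθ=0.988105
  F = (M+m)·ẍ + m·l·cosθ·θ̈ − m·l·sinθ·θ̇² = -6.364494 + 0.720114 − -0.004570 = -5.639810
step 2→3:
  ẍ = (ẋ'−ẋ)/dt = (0.564783949−0.691926144)/0.039264 = -3.238137
  θ̈ = (θ̇'−θ̇)/dt = (-0.142239234−-0.258819743)/0.039264 = 2.969145
  sinθ=-0.172767, cosθ=0.984963
  F = (M+m)·ẍ + m·l·cosθ·θ̈ − m·l·sinθ·θ̇² = -4.550948 + 0.361708 − -0.001431 = -4.187809
step 3→4:
  ẍ = (ẋ'−ẋ)/dt = (0.340834095−0.564783949)/0.039264 = -5.703694
  θ̈ = (θ̇'−θ̇)/dt = (0.155310185−-0.142239234)/0.039264 = 7.578174
  sinθ=-0.182768, cosθ=0.983156
  F = (M+m)·ẍ + m·l·cosθ·θ̈ − m·l·sinθ·θ̇² = -8.016097 + 0.921497 − -0.000457 = -7.094143
step 4→5:
  ẍ = (ẋ'−ẋ)/dt = (0.843759948−0.340834095)/0.039264 = 12.808829
  θ̈ = (θ̇'−θ̇)/dt = (-0.969983523−0.155310185)/0.039264 = -28.659681
  sinθ=-0.188256, cosθ=0.982120
  F = (M+m)·ẍ + m·l·cosθ·θ̈ − m·l·sinθ·θ̇² = 18.001810 + -3.481311 − -0.000562 = 14.521060
step 5→6:
  ẍ = (ẋ'−ẋ)/dt = (0.665840938−0.843759948)/0.039264 = -4.531352
  θ̈ = (θ̇'−θ̇)/dt = (-0.761918863−-0.969983523)/0.039264 = 5.299120
  sinθ=-0.182263, cosθ=0.983250
  F = (M+m)·ẍ + m·l·cosθ·θ̈ − m·l·sinθ·θ̇² = -6.368462 + 0.644428 − -0.021210 = -5.702824
step 6→7:
  ẍ = (ẋ'−ẋ)/dt = (1.181341695−0.665840938)/0.039264 = 13.129094
  θ̈ = (θ̇'−θ̇)/dt = (-1.929027808−-0.761918863)/0.039264 = -29.724657
  sinθ=-0.219569, cosθ=0.975597
  F = (M+m)·ẍ + m·l·cosθ·θ̈ − m·l·sinθ·θ̇² = 18.451918 + -3.586693 − -0.015765 = 14.880990
step 7→8:
  ẍ = (ẋ'−ẋ)/dt = (0.815138277−1.181341695)/0.039264 = -9.326697
  θ̈ = (θ̇'−θ̇)/dt = (-1.414649003−-1.929027808)/0.039264 = 13.100520
  sinθ=-0.248653, cosθ=0.968593
  F = (M+m)·ẍ + m·l·cosθ·θ̈ − m·l·sinθ·θ̇² = -13.107945 + 1.569411 − -0.114440 = -11.424094

F_0 = 10.782397 N
F_1 = -5.639810 N
F_2 = -4.187809 N
F_3 = -7.094143 N
F_4 = 14.521060 N
F_5 = -5.702824 N
F_6 = 14.880990 N
F_7 = -11.424094 N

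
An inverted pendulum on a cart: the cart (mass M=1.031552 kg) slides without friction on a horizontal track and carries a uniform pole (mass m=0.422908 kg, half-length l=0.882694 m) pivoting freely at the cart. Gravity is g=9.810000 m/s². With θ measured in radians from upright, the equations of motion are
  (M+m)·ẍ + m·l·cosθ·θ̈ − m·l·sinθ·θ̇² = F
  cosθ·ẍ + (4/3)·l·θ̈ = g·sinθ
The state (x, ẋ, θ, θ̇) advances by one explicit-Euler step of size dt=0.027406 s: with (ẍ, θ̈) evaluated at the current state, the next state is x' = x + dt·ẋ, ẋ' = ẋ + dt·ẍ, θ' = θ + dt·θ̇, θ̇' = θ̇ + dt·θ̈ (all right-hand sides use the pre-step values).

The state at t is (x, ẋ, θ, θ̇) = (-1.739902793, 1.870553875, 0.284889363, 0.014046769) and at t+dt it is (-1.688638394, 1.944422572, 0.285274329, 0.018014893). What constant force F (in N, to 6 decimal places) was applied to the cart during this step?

F = 3.972126 N

ẍ = (ẋ'−ẋ)/dt = (1.944422572−1.870553875)/0.027406 = 2.695348
θ̈ = (θ̇'−θ̇)/dt = (0.018014893−0.014046769)/0.027406 = 0.144790
sinθ=0.281051, cosθ=0.959693
F = (M+m)·ẍ + m·l·cosθ·θ̈ − m·l·sinθ·θ̇² = 3.920275 + 0.051871 − 0.000021 = 3.972126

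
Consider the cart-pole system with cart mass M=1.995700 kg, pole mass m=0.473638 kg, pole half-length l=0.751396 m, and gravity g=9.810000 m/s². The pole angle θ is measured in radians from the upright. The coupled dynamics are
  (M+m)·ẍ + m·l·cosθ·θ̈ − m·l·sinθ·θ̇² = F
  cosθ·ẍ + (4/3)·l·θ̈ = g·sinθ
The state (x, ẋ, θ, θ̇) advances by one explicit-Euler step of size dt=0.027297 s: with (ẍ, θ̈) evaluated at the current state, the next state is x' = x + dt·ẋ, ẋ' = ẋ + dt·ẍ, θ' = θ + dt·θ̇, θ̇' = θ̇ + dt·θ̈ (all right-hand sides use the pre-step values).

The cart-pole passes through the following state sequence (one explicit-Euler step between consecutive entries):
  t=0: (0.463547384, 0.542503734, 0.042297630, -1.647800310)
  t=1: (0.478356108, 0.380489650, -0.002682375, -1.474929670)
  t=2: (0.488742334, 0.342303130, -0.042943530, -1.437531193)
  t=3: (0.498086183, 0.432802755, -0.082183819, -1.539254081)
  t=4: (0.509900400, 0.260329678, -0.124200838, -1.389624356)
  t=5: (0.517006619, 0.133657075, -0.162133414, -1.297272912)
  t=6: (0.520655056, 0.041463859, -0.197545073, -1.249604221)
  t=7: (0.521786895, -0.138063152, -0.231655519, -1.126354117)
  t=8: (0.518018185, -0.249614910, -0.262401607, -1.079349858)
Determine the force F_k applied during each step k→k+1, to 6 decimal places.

step 0→1:
  ẍ = (ẋ'−ẋ)/dt = (0.380489650−0.542503734)/0.027297 = -5.935234
  θ̈ = (θ̇'−θ̇)/dt = (-1.474929670−-1.647800310)/0.027297 = 6.332954
  sinθ=0.042285, cosθ=0.999106
  F = (M+m)·ẍ + m·l·cosθ·θ̈ − m·l·sinθ·θ̇² = -14.656099 + 2.251817 − 0.040861 = -12.445143
step 1→2:
  ẍ = (ẋ'−ẋ)/dt = (0.342303130−0.380489650)/0.027297 = -1.398927
  θ̈ = (θ̇'−θ̇)/dt = (-1.437531193−-1.474929670)/0.027297 = 1.370058
  sinθ=-0.002682, cosθ=0.999996
  F = (M+m)·ẍ + m·l·cosθ·θ̈ − m·l·sinθ·θ̇² = -3.454425 + 0.487588 − -0.002077 = -2.964760
step 2→3:
  ẍ = (ẋ'−ẋ)/dt = (0.432802755−0.342303130)/0.027297 = 3.315369
  θ̈ = (θ̇'−θ̇)/dt = (-1.539254081−-1.437531193)/0.027297 = -3.726523
  sinθ=-0.042930, cosθ=0.999078
  F = (M+m)·ẍ + m·l·cosθ·θ̈ − m·l·sinθ·θ̇² = 8.186766 + -1.325008 − -0.031573 = 6.893331
step 3→4:
  ẍ = (ẋ'−ẋ)/dt = (0.260329678−0.432802755)/0.027297 = -6.318389
  θ̈ = (θ̇'−θ̇)/dt = (-1.389624356−-1.539254081)/0.027297 = 5.481545
  sinθ=-0.082091, cosθ=0.996625
  F = (M+m)·ẍ + m·l·cosθ·θ̈ − m·l·sinθ·θ̇² = -15.602239 + 1.944241 − -0.069220 = -13.588778
step 4→5:
  ẍ = (ẋ'−ẋ)/dt = (0.133657075−0.260329678)/0.027297 = -4.640532
  θ̈ = (θ̇'−θ̇)/dt = (-1.297272912−-1.389624356)/0.027297 = 3.383209
  sinθ=-0.123882, cosθ=0.992297
  F = (M+m)·ẍ + m·l·cosθ·θ̈ − m·l·sinθ·θ̇² = -11.459042 + 1.194774 − -0.085137 = -10.179131
step 5→6:
  ẍ = (ẋ'−ẋ)/dt = (0.041463859−0.133657075)/0.027297 = -3.377412
  θ̈ = (θ̇'−θ̇)/dt = (-1.249604221−-1.297272912)/0.027297 = 1.746298
  sinθ=-0.161424, cosθ=0.986885
  F = (M+m)·ẍ + m·l·cosθ·θ̈ − m·l·sinθ·θ̇² = -8.339972 + 0.613339 − -0.096682 = -7.629951
step 6→7:
  ẍ = (ẋ'−ẋ)/dt = (-0.138063152−0.041463859)/0.027297 = -6.576804
  θ̈ = (θ̇'−θ̇)/dt = (-1.126354117−-1.249604221)/0.027297 = 4.515152
  sinθ=-0.196263, cosθ=0.980551
  F = (M+m)·ẍ + m·l·cosθ·θ̈ − m·l·sinθ·θ̇² = -16.240351 + 1.575644 − -0.109068 = -14.555639
step 7→8:
  ẍ = (ẋ'−ẋ)/dt = (-0.249614910−-0.138063152)/0.027297 = -4.086594
  θ̈ = (θ̇'−θ̇)/dt = (-1.079349858−-1.126354117)/0.027297 = 1.721957
  sinθ=-0.229589, cosθ=0.973288
  F = (M+m)·ẍ + m·l·cosθ·θ̈ − m·l·sinθ·θ̇² = -10.091182 + 0.596457 − -0.103661 = -9.391064

F_0 = -12.445143 N
F_1 = -2.964760 N
F_2 = 6.893331 N
F_3 = -13.588778 N
F_4 = -10.179131 N
F_5 = -7.629951 N
F_6 = -14.555639 N
F_7 = -9.391064 N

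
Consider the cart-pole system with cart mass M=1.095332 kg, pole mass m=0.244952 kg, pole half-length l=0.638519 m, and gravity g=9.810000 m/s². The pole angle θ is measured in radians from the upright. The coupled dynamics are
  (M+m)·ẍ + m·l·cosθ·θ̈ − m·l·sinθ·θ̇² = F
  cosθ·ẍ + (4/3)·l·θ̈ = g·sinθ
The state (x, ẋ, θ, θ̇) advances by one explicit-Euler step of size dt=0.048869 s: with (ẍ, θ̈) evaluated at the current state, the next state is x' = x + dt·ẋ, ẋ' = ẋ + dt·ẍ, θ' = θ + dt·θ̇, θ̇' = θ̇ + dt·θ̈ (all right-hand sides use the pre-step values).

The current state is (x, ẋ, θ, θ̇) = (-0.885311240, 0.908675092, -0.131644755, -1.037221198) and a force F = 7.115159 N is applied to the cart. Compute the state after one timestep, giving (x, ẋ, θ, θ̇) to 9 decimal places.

(-0.840905197, 1.217445692, -0.182332718, -1.470678839)

sinθ=-0.131264843, cosθ=0.991347336
temp = (F + m·l·θ̇²·sinθ)/(M+m) = (7.115159 + -0.022087472)/1.340284 = 5.292215328
θ̈ = (g·sinθ − cosθ·temp)/(l·(4/3 − m·cos²θ/(M+m))) = -8.869787421
ẍ = temp − m·l·θ̈·cosθ/(M+m) = 6.318332692
Euler: x'=-0.885311240+0.048869·0.908675092=-0.840905197, ẋ'=0.908675092+0.048869·6.318332692=1.217445692
       θ'=-0.131644755+0.048869·-1.037221198=-0.182332718, θ̇'=-1.037221198+0.048869·-8.869787421=-1.470678839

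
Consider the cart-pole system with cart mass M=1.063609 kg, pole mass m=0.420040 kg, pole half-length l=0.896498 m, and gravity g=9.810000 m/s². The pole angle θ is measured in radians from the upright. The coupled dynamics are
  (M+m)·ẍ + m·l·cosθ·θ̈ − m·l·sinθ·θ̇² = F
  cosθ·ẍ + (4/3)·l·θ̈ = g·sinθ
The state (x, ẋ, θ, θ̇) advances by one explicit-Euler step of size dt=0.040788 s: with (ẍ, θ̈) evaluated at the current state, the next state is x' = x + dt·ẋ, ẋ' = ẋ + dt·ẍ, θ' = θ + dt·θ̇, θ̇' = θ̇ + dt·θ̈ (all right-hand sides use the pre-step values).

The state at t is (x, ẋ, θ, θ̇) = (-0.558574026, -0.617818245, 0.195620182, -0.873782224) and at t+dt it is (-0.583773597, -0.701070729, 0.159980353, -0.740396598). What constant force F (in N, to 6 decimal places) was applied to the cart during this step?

F = -1.876201 N

ẍ = (ẋ'−ẋ)/dt = (-0.701070729−-0.617818245)/0.040788 = -2.041102
θ̈ = (θ̇'−θ̇)/dt = (-0.740396598−-0.873782224)/0.040788 = 3.270217
sinθ=0.194375, cosθ=0.980927
F = (M+m)·ẍ + m·l·cosθ·θ̈ − m·l·sinθ·θ̇² = -3.028280 + 1.207962 − 0.055884 = -1.876201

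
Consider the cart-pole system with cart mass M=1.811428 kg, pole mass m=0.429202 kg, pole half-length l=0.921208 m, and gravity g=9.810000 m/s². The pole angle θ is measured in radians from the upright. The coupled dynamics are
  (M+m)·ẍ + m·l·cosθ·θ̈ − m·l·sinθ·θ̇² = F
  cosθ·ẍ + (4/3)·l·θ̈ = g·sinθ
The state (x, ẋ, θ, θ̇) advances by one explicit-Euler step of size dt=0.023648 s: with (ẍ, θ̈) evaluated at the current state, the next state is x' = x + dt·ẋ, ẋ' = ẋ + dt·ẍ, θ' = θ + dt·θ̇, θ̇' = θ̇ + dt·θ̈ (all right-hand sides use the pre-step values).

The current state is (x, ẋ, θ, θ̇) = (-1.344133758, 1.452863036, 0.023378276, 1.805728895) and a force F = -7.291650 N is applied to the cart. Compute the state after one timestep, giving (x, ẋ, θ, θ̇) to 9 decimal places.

sinθ=0.023376147, cosθ=0.999726741
temp = (F + m·l·θ̇²·sinθ)/(M+m) = (-7.291650 + 0.030136822)/2.240630 = -3.240835469
θ̈ = (g·sinθ − cosθ·temp)/(l·(4/3 − m·cos²θ/(M+m))) = 3.298059264
ẍ = temp − m·l·θ̈·cosθ/(M+m) = -3.822656018
Euler: x'=-1.344133758+0.023648·1.452863036=-1.309776453, ẋ'=1.452863036+0.023648·-3.822656018=1.362464866
       θ'=0.023378276+0.023648·1.805728895=0.066080153, θ̇'=1.805728895+0.023648·3.298059264=1.883721400

(-1.309776453, 1.362464866, 0.066080153, 1.883721400)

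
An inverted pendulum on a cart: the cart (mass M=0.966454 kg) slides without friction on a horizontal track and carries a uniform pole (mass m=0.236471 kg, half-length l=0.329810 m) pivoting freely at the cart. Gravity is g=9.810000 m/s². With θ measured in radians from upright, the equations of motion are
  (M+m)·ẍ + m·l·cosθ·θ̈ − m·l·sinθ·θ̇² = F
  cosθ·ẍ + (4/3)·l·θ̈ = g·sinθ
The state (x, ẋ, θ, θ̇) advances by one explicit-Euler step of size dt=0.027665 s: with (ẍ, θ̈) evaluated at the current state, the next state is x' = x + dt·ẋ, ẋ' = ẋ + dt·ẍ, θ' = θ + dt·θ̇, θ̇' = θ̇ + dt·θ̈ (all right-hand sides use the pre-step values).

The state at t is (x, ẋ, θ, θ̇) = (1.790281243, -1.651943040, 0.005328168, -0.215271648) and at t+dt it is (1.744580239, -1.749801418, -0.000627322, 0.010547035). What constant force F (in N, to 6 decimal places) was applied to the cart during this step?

ẍ = (ẋ'−ẋ)/dt = (-1.749801418−-1.651943040)/0.027665 = -3.537263
θ̈ = (θ̇'−θ̇)/dt = (0.010547035−-0.215271648)/0.027665 = 8.162613
sinθ=0.005328, cosθ=0.999986
F = (M+m)·ẍ + m·l·cosθ·θ̈ − m·l·sinθ·θ̇² = -4.255062 + 0.636597 − 0.000019 = -3.618484

F = -3.618484 N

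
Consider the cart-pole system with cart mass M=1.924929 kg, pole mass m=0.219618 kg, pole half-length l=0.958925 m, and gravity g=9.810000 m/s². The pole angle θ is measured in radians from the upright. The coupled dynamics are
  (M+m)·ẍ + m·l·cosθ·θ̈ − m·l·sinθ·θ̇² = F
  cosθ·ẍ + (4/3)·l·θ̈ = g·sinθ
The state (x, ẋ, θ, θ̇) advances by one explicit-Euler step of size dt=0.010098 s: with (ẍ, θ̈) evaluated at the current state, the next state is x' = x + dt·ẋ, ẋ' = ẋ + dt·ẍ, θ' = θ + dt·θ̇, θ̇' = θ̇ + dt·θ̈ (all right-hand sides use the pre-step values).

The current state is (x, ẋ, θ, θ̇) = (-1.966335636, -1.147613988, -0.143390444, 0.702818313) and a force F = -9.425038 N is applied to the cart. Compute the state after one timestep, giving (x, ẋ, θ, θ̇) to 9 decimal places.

(-1.977924242, -1.194516245, -0.136293385, 0.728053664)

sinθ=-0.142899578, cosθ=0.989737193
temp = (F + m·l·θ̇²·sinθ)/(M+m) = (-9.425038 + -0.014865162)/2.144547 = -4.401816870
θ̈ = (g·sinθ − cosθ·temp)/(l·(4/3 − m·cos²θ/(M+m))) = 2.499044477
ẍ = temp − m·l·θ̈·cosθ/(M+m) = -4.644707567
Euler: x'=-1.966335636+0.010098·-1.147613988=-1.977924242, ẋ'=-1.147613988+0.010098·-4.644707567=-1.194516245
       θ'=-0.143390444+0.010098·0.702818313=-0.136293385, θ̇'=0.702818313+0.010098·2.499044477=0.728053664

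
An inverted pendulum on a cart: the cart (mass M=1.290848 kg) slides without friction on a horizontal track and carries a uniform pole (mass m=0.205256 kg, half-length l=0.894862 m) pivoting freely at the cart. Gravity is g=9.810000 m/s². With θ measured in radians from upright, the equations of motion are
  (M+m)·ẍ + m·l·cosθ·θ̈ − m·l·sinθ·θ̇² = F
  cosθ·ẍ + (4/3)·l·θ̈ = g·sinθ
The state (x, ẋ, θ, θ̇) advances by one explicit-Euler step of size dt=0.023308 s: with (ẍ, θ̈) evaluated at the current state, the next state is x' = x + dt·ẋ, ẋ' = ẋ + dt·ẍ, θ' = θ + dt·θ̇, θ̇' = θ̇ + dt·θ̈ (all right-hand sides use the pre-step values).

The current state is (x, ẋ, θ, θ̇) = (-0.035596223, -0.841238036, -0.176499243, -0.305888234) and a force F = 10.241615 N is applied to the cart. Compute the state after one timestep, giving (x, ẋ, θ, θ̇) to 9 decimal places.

(-0.055203799, -0.659543657, -0.183628886, -0.489452227)

sinθ=-0.175584286, cosθ=0.984464402
temp = (F + m·l·θ̇²·sinθ)/(M+m) = (10.241615 + -0.003017610)/1.496104 = 6.843506461
θ̈ = (g·sinθ − cosθ·temp)/(l·(4/3 − m·cos²θ/(M+m))) = -7.875578883
ẍ = temp − m·l·θ̈·cosθ/(M+m) = 7.795365516
Euler: x'=-0.035596223+0.023308·-0.841238036=-0.055203799, ẋ'=-0.841238036+0.023308·7.795365516=-0.659543657
       θ'=-0.176499243+0.023308·-0.305888234=-0.183628886, θ̇'=-0.305888234+0.023308·-7.875578883=-0.489452227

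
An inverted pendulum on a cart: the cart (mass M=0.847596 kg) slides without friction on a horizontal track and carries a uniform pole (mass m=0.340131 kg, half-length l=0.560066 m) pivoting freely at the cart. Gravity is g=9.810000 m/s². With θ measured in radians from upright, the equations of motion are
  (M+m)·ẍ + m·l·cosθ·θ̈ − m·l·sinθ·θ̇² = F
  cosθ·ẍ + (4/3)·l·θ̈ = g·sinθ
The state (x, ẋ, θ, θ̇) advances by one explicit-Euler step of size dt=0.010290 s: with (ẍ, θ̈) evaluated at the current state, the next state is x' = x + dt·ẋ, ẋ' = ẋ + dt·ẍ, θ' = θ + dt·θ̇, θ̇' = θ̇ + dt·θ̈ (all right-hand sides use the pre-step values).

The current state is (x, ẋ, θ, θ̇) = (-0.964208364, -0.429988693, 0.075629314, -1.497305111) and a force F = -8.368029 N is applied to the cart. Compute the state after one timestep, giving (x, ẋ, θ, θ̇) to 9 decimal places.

sinθ=0.075557237, cosθ=0.997141466
temp = (F + m·l·θ̇²·sinθ)/(M+m) = (-8.368029 + 0.032268747)/1.187727 = -7.018245988
θ̈ = (g·sinθ − cosθ·temp)/(l·(4/3 − m·cos²θ/(M+m))) = 13.178305628
ẍ = temp − m·l·θ̈·cosθ/(M+m) = -9.125831224
Euler: x'=-0.964208364+0.010290·-0.429988693=-0.968632948, ẋ'=-0.429988693+0.010290·-9.125831224=-0.523893496
       θ'=0.075629314+0.010290·-1.497305111=0.060222044, θ̇'=-1.497305111+0.010290·13.178305628=-1.361700346

(-0.968632948, -0.523893496, 0.060222044, -1.361700346)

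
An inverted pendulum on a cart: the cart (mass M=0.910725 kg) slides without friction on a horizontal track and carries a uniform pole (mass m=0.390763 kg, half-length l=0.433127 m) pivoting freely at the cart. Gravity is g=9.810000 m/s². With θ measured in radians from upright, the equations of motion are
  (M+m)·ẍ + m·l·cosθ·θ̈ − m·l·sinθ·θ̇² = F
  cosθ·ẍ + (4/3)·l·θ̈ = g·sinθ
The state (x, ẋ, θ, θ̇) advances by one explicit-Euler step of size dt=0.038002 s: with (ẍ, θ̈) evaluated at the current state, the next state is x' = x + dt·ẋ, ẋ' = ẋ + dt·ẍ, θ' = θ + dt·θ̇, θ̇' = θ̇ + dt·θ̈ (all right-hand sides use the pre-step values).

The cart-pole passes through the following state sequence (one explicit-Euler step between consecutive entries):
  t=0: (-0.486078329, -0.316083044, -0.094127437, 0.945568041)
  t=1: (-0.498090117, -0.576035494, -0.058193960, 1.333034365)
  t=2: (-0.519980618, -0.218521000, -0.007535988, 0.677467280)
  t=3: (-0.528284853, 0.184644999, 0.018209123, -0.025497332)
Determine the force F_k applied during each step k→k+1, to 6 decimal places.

step 0→1:
  ẍ = (ẋ'−ẋ)/dt = (-0.576035494−-0.316083044)/0.038002 = -6.840494
  θ̈ = (θ̇'−θ̇)/dt = (1.333034365−0.945568041)/0.038002 = 10.195946
  sinθ=-0.093989, cosθ=0.995573
  F = (M+m)·ẍ + m·l·cosθ·θ̈ − m·l·sinθ·θ̇² = -8.902821 + 1.718025 − -0.014223 = -7.170573
step 1→2:
  ẍ = (ẋ'−ẋ)/dt = (-0.218521000−-0.576035494)/0.038002 = 9.407781
  θ̈ = (θ̇'−θ̇)/dt = (0.677467280−1.333034365)/0.038002 = -17.250857
  sinθ=-0.058161, cosθ=0.998307
  F = (M+m)·ẍ + m·l·cosθ·θ̈ − m·l·sinθ·θ̇² = 12.244114 + -2.914765 − -0.017492 = 9.346841
step 2→3:
  ẍ = (ẋ'−ẋ)/dt = (0.184644999−-0.218521000)/0.038002 = 10.609073
  θ̈ = (θ̇'−θ̇)/dt = (-0.025497332−0.677467280)/0.038002 = -18.498095
  sinθ=-0.007536, cosθ=0.999972
  F = (M+m)·ẍ + m·l·cosθ·θ̈ − m·l·sinθ·θ̇² = 13.807581 + -3.130714 − -0.000585 = 10.677453

F_0 = -7.170573 N
F_1 = 9.346841 N
F_2 = 10.677453 N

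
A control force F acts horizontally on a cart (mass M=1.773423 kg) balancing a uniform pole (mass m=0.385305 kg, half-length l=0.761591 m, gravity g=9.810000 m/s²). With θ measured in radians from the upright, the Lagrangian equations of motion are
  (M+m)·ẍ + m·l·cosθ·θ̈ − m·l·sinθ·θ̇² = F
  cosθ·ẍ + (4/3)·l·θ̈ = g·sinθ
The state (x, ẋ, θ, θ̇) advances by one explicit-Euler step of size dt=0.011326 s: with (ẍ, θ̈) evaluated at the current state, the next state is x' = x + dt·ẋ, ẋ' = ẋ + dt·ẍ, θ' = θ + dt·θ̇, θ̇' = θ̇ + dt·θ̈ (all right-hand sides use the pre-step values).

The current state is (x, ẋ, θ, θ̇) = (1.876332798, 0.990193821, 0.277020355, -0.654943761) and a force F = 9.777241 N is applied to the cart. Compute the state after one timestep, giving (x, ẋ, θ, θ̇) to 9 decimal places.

(1.887547733, 1.044482952, 0.269602462, -0.676443788)

sinθ=0.273490822, cosθ=0.961874613
temp = (F + m·l·θ̇²·sinθ)/(M+m) = (9.777241 + 0.034425260)/2.158728 = 4.545114651
θ̈ = (g·sinθ − cosθ·temp)/(l·(4/3 − m·cos²θ/(M+m))) = -1.898289483
ẍ = temp − m·l·θ̈·cosθ/(M+m) = 4.793319023
Euler: x'=1.876332798+0.011326·0.990193821=1.887547733, ẋ'=0.990193821+0.011326·4.793319023=1.044482952
       θ'=0.277020355+0.011326·-0.654943761=0.269602462, θ̇'=-0.654943761+0.011326·-1.898289483=-0.676443788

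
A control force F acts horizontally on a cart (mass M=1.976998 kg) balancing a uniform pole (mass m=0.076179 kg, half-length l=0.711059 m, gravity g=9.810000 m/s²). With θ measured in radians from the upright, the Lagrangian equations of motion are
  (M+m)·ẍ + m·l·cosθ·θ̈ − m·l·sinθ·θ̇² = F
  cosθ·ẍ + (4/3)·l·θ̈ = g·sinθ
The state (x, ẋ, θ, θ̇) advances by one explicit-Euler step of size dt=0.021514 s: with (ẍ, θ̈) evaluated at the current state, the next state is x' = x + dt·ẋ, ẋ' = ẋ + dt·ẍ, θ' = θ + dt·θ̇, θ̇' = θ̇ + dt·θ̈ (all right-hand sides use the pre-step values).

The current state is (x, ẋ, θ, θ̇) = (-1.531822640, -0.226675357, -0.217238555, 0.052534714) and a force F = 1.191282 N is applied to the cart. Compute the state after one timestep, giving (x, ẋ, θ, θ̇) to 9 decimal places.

(-1.536699334, -0.212582956, -0.216108323, -0.009960220)

sinθ=-0.215533907, cosθ=0.976496357
temp = (F + m·l·θ̇²·sinθ)/(M+m) = (1.191282 + -0.000032222)/2.053177 = 0.580198287
θ̈ = (g·sinθ − cosθ·temp)/(l·(4/3 − m·cos²θ/(M+m))) = -2.904849591
ẍ = temp − m·l·θ̈·cosθ/(M+m) = 0.655033981
Euler: x'=-1.531822640+0.021514·-0.226675357=-1.536699334, ẋ'=-0.226675357+0.021514·0.655033981=-0.212582956
       θ'=-0.217238555+0.021514·0.052534714=-0.216108323, θ̇'=0.052534714+0.021514·-2.904849591=-0.009960220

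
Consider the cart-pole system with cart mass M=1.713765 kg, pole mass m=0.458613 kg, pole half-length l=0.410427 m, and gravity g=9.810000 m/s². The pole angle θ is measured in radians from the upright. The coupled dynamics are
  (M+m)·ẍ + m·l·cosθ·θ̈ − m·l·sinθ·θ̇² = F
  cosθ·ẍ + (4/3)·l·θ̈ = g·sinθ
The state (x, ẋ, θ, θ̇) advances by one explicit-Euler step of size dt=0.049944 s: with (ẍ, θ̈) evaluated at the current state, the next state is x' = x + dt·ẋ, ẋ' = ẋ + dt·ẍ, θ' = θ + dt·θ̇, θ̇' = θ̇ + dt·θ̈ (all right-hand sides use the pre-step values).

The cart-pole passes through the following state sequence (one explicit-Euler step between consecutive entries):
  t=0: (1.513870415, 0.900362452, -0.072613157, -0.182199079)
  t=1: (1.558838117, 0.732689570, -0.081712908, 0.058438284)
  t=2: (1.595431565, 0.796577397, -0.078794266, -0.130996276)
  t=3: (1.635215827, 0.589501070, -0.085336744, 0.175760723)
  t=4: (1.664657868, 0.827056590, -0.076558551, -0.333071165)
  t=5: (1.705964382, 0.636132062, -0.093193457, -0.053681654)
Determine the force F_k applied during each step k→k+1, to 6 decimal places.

F_0 = -6.388177 N
F_1 = 2.067383 N
F_2 = -7.854287 N
F_3 = 8.422587 N
F_4 = -7.253040 N

step 0→1:
  ẍ = (ẋ'−ẋ)/dt = (0.732689570−0.900362452)/0.049944 = -3.357218
  θ̈ = (θ̇'−θ̇)/dt = (0.058438284−-0.182199079)/0.049944 = 4.818144
  sinθ=-0.072549, cosθ=0.997365
  F = (M+m)·ẍ + m·l·cosθ·θ̈ − m·l·sinθ·θ̇² = -7.293146 + 0.904516 − -0.000453 = -6.388177
step 1→2:
  ẍ = (ẋ'−ẋ)/dt = (0.796577397−0.732689570)/0.049944 = 1.279189
  θ̈ = (θ̇'−θ̇)/dt = (-0.130996276−0.058438284)/0.049944 = -3.792939
  sinθ=-0.081622, cosθ=0.996663
  F = (M+m)·ẍ + m·l·cosθ·θ̈ − m·l·sinθ·θ̇² = 2.778883 + -0.711552 − -0.000052 = 2.067383
step 2→3:
  ẍ = (ẋ'−ẋ)/dt = (0.589501070−0.796577397)/0.049944 = -4.146170
  θ̈ = (θ̇'−θ̇)/dt = (0.175760723−-0.130996276)/0.049944 = 6.142019
  sinθ=-0.078713, cosθ=0.996897
  F = (M+m)·ẍ + m·l·cosθ·θ̈ − m·l·sinθ·θ̇² = -9.007049 + 1.152508 − -0.000254 = -7.854287
step 3→4:
  ẍ = (ẋ'−ẋ)/dt = (0.827056590−0.589501070)/0.049944 = 4.756438
  θ̈ = (θ̇'−θ̇)/dt = (-0.333071165−0.175760723)/0.049944 = -10.188048
  sinθ=-0.085233, cosθ=0.996361
  F = (M+m)·ẍ + m·l·cosθ·θ̈ − m·l·sinθ·θ̇² = 10.332780 + -1.910689 − -0.000496 = 8.422587
step 4→5:
  ẍ = (ẋ'−ẋ)/dt = (0.636132062−0.827056590)/0.049944 = -3.822772
  θ̈ = (θ̇'−θ̇)/dt = (-0.053681654−-0.333071165)/0.049944 = 5.594056
  sinθ=-0.076484, cosθ=0.997071
  F = (M+m)·ẍ + m·l·cosθ·θ̈ − m·l·sinθ·θ̇² = -8.304506 + 1.049869 − -0.001597 = -7.253040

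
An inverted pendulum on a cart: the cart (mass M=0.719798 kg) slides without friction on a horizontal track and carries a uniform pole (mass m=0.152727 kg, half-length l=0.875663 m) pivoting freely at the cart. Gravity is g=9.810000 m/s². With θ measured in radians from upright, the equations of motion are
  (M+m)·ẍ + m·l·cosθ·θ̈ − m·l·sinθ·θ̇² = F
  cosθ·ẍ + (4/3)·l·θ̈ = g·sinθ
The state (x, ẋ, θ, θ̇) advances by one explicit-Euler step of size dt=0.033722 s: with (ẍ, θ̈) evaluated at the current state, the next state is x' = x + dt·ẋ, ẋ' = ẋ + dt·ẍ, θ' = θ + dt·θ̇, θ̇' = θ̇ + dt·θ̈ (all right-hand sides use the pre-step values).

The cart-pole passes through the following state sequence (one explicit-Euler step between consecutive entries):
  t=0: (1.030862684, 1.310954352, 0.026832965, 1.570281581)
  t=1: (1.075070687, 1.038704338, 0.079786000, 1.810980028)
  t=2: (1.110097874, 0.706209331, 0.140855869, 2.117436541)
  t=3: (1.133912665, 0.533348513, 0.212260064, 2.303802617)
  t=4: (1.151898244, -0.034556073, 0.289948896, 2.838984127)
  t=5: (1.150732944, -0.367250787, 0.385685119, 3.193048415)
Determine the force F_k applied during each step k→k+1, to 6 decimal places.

step 0→1:
  ẍ = (ẋ'−ẋ)/dt = (1.038704338−1.310954352)/0.033722 = -8.073365
  θ̈ = (θ̇'−θ̇)/dt = (1.810980028−1.570281581)/0.033722 = 7.137728
  sinθ=0.026830, cosθ=0.999640
  F = (M+m)·ẍ + m·l·cosθ·θ̈ − m·l·sinθ·θ̇² = -7.044213 + 0.954237 − 0.008848 = -6.098823
step 1→2:
  ẍ = (ẋ'−ẋ)/dt = (0.706209331−1.038704338)/0.033722 = -9.859884
  θ̈ = (θ̇'−θ̇)/dt = (2.117436541−1.810980028)/0.033722 = 9.087732
  sinθ=0.079701, cosθ=0.996819
  F = (M+m)·ẍ + m·l·cosθ·θ̈ − m·l·sinθ·θ̇² = -8.602995 + 1.211503 − 0.034958 = -7.426450
step 2→3:
  ẍ = (ẋ'−ẋ)/dt = (0.533348513−0.706209331)/0.033722 = -5.126055
  θ̈ = (θ̇'−θ̇)/dt = (2.303802617−2.117436541)/0.033722 = 5.526543
  sinθ=0.140391, cosθ=0.990096
  F = (M+m)·ẍ + m·l·cosθ·θ̈ − m·l·sinθ·θ̇² = -4.472611 + 0.731785 − 0.084181 = -3.825006
step 3→4:
  ẍ = (ẋ'−ẋ)/dt = (-0.034556073−0.533348513)/0.033722 = -16.840774
  θ̈ = (θ̇'−θ̇)/dt = (2.838984127−2.303802617)/0.033722 = 15.870396
  sinθ=0.210670, cosθ=0.977557
  F = (M+m)·ẍ + m·l·cosθ·θ̈ − m·l·sinθ·θ̇² = -14.693996 + 2.074831 − 0.149536 = -12.768701
step 4→5:
  ẍ = (ẋ'−ẋ)/dt = (-0.367250787−-0.034556073)/0.033722 = -9.865806
  θ̈ = (θ̇'−θ̇)/dt = (3.193048415−2.838984127)/0.033722 = 10.499504
  sinθ=0.285903, cosθ=0.958258
  F = (M+m)·ẍ + m·l·cosθ·θ̈ − m·l·sinθ·θ̇² = -8.608162 + 1.345564 − 0.308175 = -7.570774

F_0 = -6.098823 N
F_1 = -7.426450 N
F_2 = -3.825006 N
F_3 = -12.768701 N
F_4 = -7.570774 N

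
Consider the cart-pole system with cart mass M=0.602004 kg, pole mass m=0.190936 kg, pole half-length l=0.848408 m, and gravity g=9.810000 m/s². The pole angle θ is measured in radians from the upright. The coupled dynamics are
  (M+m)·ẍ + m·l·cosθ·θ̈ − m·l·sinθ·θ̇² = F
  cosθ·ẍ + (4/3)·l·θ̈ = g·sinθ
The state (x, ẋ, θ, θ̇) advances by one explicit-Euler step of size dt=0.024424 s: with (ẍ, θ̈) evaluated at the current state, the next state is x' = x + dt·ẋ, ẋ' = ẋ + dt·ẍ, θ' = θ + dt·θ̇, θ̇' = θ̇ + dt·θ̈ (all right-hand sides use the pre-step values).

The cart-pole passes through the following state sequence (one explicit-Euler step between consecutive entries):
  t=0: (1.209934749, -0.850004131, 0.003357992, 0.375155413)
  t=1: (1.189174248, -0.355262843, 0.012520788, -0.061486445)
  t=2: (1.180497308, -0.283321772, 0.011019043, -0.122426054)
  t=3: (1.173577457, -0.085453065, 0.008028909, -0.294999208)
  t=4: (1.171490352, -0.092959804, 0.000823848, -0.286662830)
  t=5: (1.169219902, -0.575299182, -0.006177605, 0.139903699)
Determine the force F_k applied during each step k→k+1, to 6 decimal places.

F_0 = 13.165999 N
F_1 = 1.931454 N
F_2 = 5.279383 N
F_3 = -0.188535 N
F_4 = -12.830260 N

step 0→1:
  ẍ = (ẋ'−ẋ)/dt = (-0.355262843−-0.850004131)/0.024424 = 20.256358
  θ̈ = (θ̇'−θ̇)/dt = (-0.061486445−0.375155413)/0.024424 = -17.877574
  sinθ=0.003358, cosθ=0.999994
  F = (M+m)·ẍ + m·l·cosθ·θ̈ − m·l·sinθ·θ̇² = 16.062077 + -2.896001 − 0.000077 = 13.165999
step 1→2:
  ẍ = (ẋ'−ẋ)/dt = (-0.283321772−-0.355262843)/0.024424 = 2.945507
  θ̈ = (θ̇'−θ̇)/dt = (-0.122426054−-0.061486445)/0.024424 = -2.495071
  sinθ=0.012520, cosθ=0.999922
  F = (M+m)·ẍ + m·l·cosθ·θ̈ − m·l·sinθ·θ̇² = 2.335611 + -0.404149 − 0.000008 = 1.931454
step 2→3:
  ẍ = (ẋ'−ẋ)/dt = (-0.085453065−-0.283321772)/0.024424 = 8.101405
  θ̈ = (θ̇'−θ̇)/dt = (-0.294999208−-0.122426054)/0.024424 = -7.065720
  sinθ=0.011019, cosθ=0.999939
  F = (M+m)·ẍ + m·l·cosθ·θ̈ − m·l·sinθ·θ̇² = 6.423928 + -1.144518 − 0.000027 = 5.279383
step 3→4:
  ẍ = (ẋ'−ẋ)/dt = (-0.092959804−-0.085453065)/0.024424 = -0.307351
  θ̈ = (θ̇'−θ̇)/dt = (-0.286662830−-0.294999208)/0.024424 = 0.341319
  sinθ=0.008029, cosθ=0.999968
  F = (M+m)·ẍ + m·l·cosθ·θ̈ − m·l·sinθ·θ̇² = -0.243711 + 0.055289 − 0.000113 = -0.188535
step 4→5:
  ẍ = (ẋ'−ẋ)/dt = (-0.575299182−-0.092959804)/0.024424 = -19.748582
  θ̈ = (θ̇'−θ̇)/dt = (0.139903699−-0.286662830)/0.024424 = 17.465056
  sinθ=0.000824, cosθ=1.000000
  F = (M+m)·ẍ + m·l·cosθ·θ̈ − m·l·sinθ·θ̇² = -15.659441 + 2.829192 − 0.000011 = -12.830260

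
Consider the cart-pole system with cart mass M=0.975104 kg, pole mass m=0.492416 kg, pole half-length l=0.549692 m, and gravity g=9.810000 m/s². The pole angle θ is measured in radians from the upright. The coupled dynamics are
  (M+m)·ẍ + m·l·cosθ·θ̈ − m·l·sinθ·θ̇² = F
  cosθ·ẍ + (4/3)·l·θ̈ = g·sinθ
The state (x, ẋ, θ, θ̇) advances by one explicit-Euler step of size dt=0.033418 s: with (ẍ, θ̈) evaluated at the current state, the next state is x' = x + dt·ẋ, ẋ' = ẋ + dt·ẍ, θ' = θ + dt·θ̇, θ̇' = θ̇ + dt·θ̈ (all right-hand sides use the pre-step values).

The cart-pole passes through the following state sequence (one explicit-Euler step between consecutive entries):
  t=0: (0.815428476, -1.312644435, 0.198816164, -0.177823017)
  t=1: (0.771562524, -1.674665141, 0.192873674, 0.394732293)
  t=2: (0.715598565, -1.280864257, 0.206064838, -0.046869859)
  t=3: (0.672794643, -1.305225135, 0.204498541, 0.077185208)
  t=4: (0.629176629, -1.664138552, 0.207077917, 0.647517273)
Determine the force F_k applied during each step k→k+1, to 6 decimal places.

step 0→1:
  ẍ = (ẋ'−ẋ)/dt = (-1.674665141−-1.312644435)/0.033418 = -10.833105
  θ̈ = (θ̇'−θ̇)/dt = (0.394732293−-0.177823017)/0.033418 = 17.133141
  sinθ=0.197509, cosθ=0.980301
  F = (M+m)·ẍ + m·l·cosθ·θ̈ − m·l·sinθ·θ̇² = -15.897798 + 4.546195 − 0.001690 = -11.353294
step 1→2:
  ẍ = (ẋ'−ẋ)/dt = (-1.280864257−-1.674665141)/0.033418 = 11.784095
  θ̈ = (θ̇'−θ̇)/dt = (-0.046869859−0.394732293)/0.033418 = -13.214500
  sinθ=0.191680, cosθ=0.981457
  F = (M+m)·ẍ + m·l·cosθ·θ̈ − m·l·sinθ·θ̇² = 17.293395 + -3.510539 − 0.008084 = 13.774772
step 2→3:
  ẍ = (ẋ'−ẋ)/dt = (-1.305225135−-1.280864257)/0.033418 = -0.728975
  θ̈ = (θ̇'−θ̇)/dt = (0.077185208−-0.046869859)/0.033418 = 3.712223
  sinθ=0.204610, cosθ=0.978844
  F = (M+m)·ẍ + m·l·cosθ·θ̈ − m·l·sinθ·θ̇² = -1.069785 + 0.983556 − 0.000122 = -0.086351
step 3→4:
  ẍ = (ẋ'−ẋ)/dt = (-1.664138552−-1.305225135)/0.033418 = -10.740123
  θ̈ = (θ̇'−θ̇)/dt = (0.647517273−0.077185208)/0.033418 = 17.066613
  sinθ=0.203076, cosθ=0.979163
  F = (M+m)·ẍ + m·l·cosθ·θ̈ − m·l·sinθ·θ̇² = -15.761345 + 4.523284 − 0.000327 = -11.238388

F_0 = -11.353294 N
F_1 = 13.774772 N
F_2 = -0.086351 N
F_3 = -11.238388 N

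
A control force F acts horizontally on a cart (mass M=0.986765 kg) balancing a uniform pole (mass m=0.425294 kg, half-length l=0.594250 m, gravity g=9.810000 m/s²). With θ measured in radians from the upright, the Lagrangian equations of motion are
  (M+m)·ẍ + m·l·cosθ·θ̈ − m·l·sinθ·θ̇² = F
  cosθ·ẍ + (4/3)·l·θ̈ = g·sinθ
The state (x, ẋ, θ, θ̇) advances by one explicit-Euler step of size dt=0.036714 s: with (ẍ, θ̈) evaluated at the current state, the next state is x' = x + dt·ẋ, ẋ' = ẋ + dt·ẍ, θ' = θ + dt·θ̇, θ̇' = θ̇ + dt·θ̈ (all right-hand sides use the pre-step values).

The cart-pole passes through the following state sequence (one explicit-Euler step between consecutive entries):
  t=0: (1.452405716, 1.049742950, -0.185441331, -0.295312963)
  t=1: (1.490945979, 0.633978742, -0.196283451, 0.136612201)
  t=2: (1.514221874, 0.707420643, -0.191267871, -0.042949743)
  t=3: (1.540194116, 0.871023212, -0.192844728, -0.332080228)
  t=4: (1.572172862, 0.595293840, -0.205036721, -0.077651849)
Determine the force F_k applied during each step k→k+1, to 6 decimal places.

step 0→1:
  ẍ = (ẋ'−ẋ)/dt = (0.633978742−1.049742950)/0.036714 = -11.324405
  θ̈ = (θ̇'−θ̇)/dt = (0.136612201−-0.295312963)/0.036714 = 11.764590
  sinθ=-0.184380, cosθ=0.982855
  F = (M+m)·ẍ + m·l·cosθ·θ̈ − m·l·sinθ·θ̇² = -15.990728 + 2.922299 − -0.004064 = -13.064365
step 1→2:
  ẍ = (ẋ'−ẋ)/dt = (0.707420643−0.633978742)/0.036714 = 2.000379
  θ̈ = (θ̇'−θ̇)/dt = (-0.042949743−0.136612201)/0.036714 = -4.890830
  sinθ=-0.195026, cosθ=0.980798
  F = (M+m)·ẍ + m·l·cosθ·θ̈ − m·l·sinθ·θ̇² = 2.824653 + -1.212330 − -0.000920 = 1.613243
step 2→3:
  ẍ = (ẋ'−ẋ)/dt = (0.871023212−0.707420643)/0.036714 = 4.456136
  θ̈ = (θ̇'−θ̇)/dt = (-0.332080228−-0.042949743)/0.036714 = -7.875211
  sinθ=-0.190104, cosθ=0.981764
  F = (M+m)·ẍ + m·l·cosθ·θ̈ − m·l·sinθ·θ̇² = 6.292327 + -1.954014 − -0.000089 = 4.338401
step 3→4:
  ẍ = (ẋ'−ẋ)/dt = (0.595293840−0.871023212)/0.036714 = -7.510197
  θ̈ = (θ̇'−θ̇)/dt = (-0.077651849−-0.332080228)/0.036714 = 6.930010
  sinθ=-0.191652, cosθ=0.981463
  F = (M+m)·ẍ + m·l·cosθ·θ̈ − m·l·sinθ·θ̇² = -10.604841 + 1.718962 − -0.005341 = -8.880538

F_0 = -13.064365 N
F_1 = 1.613243 N
F_2 = 4.338401 N
F_3 = -8.880538 N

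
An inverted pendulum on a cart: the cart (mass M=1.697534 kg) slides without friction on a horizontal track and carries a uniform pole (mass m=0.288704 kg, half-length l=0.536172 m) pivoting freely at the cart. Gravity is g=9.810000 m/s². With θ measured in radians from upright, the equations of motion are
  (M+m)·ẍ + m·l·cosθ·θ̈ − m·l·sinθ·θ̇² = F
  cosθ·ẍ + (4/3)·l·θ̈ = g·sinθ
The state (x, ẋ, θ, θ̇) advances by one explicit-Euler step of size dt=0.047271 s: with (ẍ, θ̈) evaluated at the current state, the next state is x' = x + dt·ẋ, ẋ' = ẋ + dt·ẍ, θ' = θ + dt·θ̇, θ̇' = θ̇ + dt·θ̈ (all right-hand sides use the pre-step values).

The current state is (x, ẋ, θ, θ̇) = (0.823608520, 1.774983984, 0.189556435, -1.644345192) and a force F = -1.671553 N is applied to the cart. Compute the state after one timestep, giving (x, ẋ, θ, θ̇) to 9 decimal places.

(0.907513788, 1.722171517, 0.111826593, -1.449570374)

sinθ=0.188423294, cosθ=0.982087910
temp = (F + m·l·θ̇²·sinθ)/(M+m) = (-1.671553 + 0.078863765)/1.986238 = -0.801862231
θ̈ = (g·sinθ − cosθ·temp)/(l·(4/3 − m·cos²θ/(M+m))) = 4.120387090
ẍ = temp − m·l·θ̈·cosθ/(M+m) = -1.117227620
Euler: x'=0.823608520+0.047271·1.774983984=0.907513788, ẋ'=1.774983984+0.047271·-1.117227620=1.722171517
       θ'=0.189556435+0.047271·-1.644345192=0.111826593, θ̇'=-1.644345192+0.047271·4.120387090=-1.449570374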